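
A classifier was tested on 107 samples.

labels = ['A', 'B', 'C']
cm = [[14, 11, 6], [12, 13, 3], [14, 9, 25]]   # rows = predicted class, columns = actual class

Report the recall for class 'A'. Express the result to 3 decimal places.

recall = TP/(TP+FN).
A: TP=14, FN=12+14=26 → 14/40 = 0.3500

0.350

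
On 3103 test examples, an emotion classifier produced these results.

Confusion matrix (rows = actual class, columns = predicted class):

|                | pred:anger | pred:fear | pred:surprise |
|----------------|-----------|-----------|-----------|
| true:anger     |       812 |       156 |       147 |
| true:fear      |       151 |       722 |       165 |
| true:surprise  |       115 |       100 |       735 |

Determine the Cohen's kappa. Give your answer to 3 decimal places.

0.597

Observed agreement pₒ = trace/N = 2269/3103 = 0.7312
Expected agreement pₑ = Σ (rowᵢ·colᵢ)/N² = (1115·1078 + 1038·978 + 950·1047)/3103² = 0.3336
κ = (pₒ − pₑ)/(1 − pₑ) = (0.7312 − 0.3336)/(1 − 0.3336) = 0.597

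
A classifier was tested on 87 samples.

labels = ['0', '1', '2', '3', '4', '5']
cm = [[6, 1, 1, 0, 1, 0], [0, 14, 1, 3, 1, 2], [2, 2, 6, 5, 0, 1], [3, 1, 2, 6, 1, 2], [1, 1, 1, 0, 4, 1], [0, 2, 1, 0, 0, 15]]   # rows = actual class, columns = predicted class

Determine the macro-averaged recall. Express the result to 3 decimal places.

Per-class recall (TP/(TP+FN)):
  0: TP=6, FN=1+1+0+1+0=3 → 6/9 = 0.6667
  1: TP=14, FN=0+1+3+1+2=7 → 14/21 = 0.6667
  2: TP=6, FN=2+2+5+0+1=10 → 6/16 = 0.3750
  3: TP=6, FN=3+1+2+1+2=9 → 6/15 = 0.4000
  4: TP=4, FN=1+1+1+0+1=4 → 4/8 = 0.5000
  5: TP=15, FN=0+2+1+0+0=3 → 15/18 = 0.8333
Macro-recall = mean = (0.6667 + 0.6667 + 0.3750 + 0.4000 + 0.5000 + 0.8333) / 6 = 0.574

0.574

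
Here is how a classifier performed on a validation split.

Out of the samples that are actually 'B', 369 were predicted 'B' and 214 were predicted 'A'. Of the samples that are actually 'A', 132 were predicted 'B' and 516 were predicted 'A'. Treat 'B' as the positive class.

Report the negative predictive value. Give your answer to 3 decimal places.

0.707

NPV = TN/(TN+FN) = 516/(516+214) = 0.707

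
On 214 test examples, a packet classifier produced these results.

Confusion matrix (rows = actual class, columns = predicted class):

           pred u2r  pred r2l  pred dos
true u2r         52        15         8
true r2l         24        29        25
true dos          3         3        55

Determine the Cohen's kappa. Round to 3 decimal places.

0.459

Observed agreement pₒ = trace/N = 136/214 = 0.6355
Expected agreement pₑ = Σ (rowᵢ·colᵢ)/N² = (75·79 + 78·47 + 61·88)/214² = 0.3266
κ = (pₒ − pₑ)/(1 − pₑ) = (0.6355 − 0.3266)/(1 − 0.3266) = 0.459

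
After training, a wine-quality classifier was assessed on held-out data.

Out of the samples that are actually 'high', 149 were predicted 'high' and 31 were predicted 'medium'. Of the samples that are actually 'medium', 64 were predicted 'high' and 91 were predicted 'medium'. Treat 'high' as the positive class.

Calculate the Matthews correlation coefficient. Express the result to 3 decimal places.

MCC = (TP·TN − FP·FN) / √((TP+FP)(TP+FN)(TN+FP)(TN+FN))
Numerator = 149·91 − 64·31 = 11575
Denominator = √(213·180·155·122) = √725009400 = 26925.9986
MCC = 11575 / 26925.9986 = 0.430

0.430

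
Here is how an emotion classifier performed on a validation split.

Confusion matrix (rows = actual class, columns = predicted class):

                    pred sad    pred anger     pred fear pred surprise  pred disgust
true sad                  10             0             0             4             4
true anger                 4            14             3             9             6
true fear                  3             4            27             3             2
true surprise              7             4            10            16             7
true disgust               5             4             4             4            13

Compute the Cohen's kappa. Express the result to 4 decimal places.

Observed agreement pₒ = trace/N = 80/167 = 0.47904
Expected agreement pₑ = Σ (rowᵢ·colᵢ)/N² = (18·29 + 36·26 + 39·44 + 44·36 + 30·32)/167² = 0.20503
κ = (pₒ − pₑ)/(1 − pₑ) = (0.47904 − 0.20503)/(1 − 0.20503) = 0.3447

0.3447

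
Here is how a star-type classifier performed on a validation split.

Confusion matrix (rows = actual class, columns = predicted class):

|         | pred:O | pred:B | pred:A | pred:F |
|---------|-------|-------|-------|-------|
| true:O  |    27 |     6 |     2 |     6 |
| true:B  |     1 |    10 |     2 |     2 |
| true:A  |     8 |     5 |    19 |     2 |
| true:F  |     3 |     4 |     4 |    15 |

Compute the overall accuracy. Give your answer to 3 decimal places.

0.612

Accuracy = trace / total = (27+10+19+15=71) / 116 = 71/116 = 0.612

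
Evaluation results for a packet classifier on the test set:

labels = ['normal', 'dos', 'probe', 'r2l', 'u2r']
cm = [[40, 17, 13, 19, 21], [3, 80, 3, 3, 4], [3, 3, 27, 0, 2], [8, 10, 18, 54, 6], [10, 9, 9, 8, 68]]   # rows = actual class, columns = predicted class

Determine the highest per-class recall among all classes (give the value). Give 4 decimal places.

Per-class recall (TP/(TP+FN)):
  normal: TP=40, FN=17+13+19+21=70 → 40/110 = 0.36364
  dos: TP=80, FN=3+3+3+4=13 → 80/93 = 0.86022
  probe: TP=27, FN=3+3+0+2=8 → 27/35 = 0.77143
  r2l: TP=54, FN=8+10+18+6=42 → 54/96 = 0.56250
  u2r: TP=68, FN=10+9+9+8=36 → 68/104 = 0.65385
Highest is class 'dos' with recall = 0.8602.

0.8602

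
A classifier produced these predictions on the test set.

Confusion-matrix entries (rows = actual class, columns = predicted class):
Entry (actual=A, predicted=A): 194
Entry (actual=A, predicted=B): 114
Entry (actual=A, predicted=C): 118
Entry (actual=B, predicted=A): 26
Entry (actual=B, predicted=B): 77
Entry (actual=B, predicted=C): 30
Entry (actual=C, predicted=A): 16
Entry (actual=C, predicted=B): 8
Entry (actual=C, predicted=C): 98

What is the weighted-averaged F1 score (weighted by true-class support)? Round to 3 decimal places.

Per-class F1 score (2·TP/(2·TP+FP+FN)):
  A: TP=194, FP=26+16=42, FN=114+118=232 → 388/662 = 0.5861
  B: TP=77, FP=114+8=122, FN=26+30=56 → 154/332 = 0.4639
  C: TP=98, FP=118+30=148, FN=16+8=24 → 196/368 = 0.5326
Weighted-F1 score = Σ (supportᵢ/N)·F1 scoreᵢ with N=681: (426/681)·0.5861 + (133/681)·0.4639 + (122/681)·0.5326 = 0.553

0.553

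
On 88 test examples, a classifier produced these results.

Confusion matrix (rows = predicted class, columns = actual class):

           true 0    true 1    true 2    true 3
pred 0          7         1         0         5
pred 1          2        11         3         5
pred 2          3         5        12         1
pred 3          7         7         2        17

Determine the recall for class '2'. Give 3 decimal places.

recall = TP/(TP+FN).
2: TP=12, FN=0+3+2=5 → 12/17 = 0.7059

0.706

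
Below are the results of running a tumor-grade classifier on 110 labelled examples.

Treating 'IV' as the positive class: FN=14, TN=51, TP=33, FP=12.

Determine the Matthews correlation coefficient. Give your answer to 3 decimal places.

MCC = (TP·TN − FP·FN) / √((TP+FP)(TP+FN)(TN+FP)(TN+FN))
Numerator = 33·51 − 12·14 = 1515
Denominator = √(45·47·63·65) = √8660925 = 2942.9450
MCC = 1515 / 2942.9450 = 0.515

0.515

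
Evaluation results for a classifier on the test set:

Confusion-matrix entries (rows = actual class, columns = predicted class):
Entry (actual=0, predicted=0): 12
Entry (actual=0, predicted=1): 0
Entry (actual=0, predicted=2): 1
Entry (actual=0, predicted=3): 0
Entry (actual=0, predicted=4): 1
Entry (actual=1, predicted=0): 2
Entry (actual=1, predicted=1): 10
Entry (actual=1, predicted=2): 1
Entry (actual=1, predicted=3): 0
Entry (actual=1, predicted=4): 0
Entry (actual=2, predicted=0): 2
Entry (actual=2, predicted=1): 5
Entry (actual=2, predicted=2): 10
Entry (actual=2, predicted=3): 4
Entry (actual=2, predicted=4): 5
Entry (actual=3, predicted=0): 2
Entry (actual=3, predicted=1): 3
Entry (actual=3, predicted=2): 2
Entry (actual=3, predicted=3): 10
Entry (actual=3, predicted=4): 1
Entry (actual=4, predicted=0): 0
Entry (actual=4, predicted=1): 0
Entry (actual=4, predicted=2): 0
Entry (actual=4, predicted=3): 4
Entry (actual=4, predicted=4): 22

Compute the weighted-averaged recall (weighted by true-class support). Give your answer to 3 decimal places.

Per-class recall (TP/(TP+FN)):
  0: TP=12, FN=0+1+0+1=2 → 12/14 = 0.8571
  1: TP=10, FN=2+1+0+0=3 → 10/13 = 0.7692
  2: TP=10, FN=2+5+4+5=16 → 10/26 = 0.3846
  3: TP=10, FN=2+3+2+1=8 → 10/18 = 0.5556
  4: TP=22, FN=0+0+0+4=4 → 22/26 = 0.8462
Weighted-recall = Σ (supportᵢ/N)·recallᵢ with N=97: (14/97)·0.8571 + (13/97)·0.7692 + (26/97)·0.3846 + (18/97)·0.5556 + (26/97)·0.8462 = 0.660

0.660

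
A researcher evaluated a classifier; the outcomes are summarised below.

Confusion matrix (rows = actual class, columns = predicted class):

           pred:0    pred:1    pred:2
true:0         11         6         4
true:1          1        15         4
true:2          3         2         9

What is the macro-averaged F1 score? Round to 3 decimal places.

0.630

Per-class F1 score (2·TP/(2·TP+FP+FN)):
  0: TP=11, FP=1+3=4, FN=6+4=10 → 22/36 = 0.6111
  1: TP=15, FP=6+2=8, FN=1+4=5 → 30/43 = 0.6977
  2: TP=9, FP=4+4=8, FN=3+2=5 → 18/31 = 0.5806
Macro-F1 score = mean = (0.6111 + 0.6977 + 0.5806) / 3 = 0.630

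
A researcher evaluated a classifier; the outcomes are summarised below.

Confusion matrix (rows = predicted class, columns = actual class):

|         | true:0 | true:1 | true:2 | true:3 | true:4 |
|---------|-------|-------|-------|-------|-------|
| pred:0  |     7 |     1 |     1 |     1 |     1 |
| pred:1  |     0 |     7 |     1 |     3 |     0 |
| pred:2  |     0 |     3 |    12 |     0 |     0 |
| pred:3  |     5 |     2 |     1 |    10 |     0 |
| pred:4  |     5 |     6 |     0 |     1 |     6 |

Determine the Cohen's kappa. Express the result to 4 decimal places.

Observed agreement pₒ = trace/N = 42/73 = 0.57534
Expected agreement pₑ = Σ (rowᵢ·colᵢ)/N² = (17·11 + 19·11 + 15·15 + 15·18 + 7·18)/73² = 0.19084
κ = (pₒ − pₑ)/(1 − pₑ) = (0.57534 − 0.19084)/(1 − 0.19084) = 0.4752

0.4752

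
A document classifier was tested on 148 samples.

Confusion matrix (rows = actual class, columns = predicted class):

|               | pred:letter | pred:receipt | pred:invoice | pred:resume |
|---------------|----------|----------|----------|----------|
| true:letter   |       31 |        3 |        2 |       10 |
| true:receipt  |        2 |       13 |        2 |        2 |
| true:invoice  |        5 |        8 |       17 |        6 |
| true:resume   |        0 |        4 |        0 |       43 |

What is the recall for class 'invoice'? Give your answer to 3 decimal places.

recall = TP/(TP+FN).
invoice: TP=17, FN=5+8+6=19 → 17/36 = 0.4722

0.472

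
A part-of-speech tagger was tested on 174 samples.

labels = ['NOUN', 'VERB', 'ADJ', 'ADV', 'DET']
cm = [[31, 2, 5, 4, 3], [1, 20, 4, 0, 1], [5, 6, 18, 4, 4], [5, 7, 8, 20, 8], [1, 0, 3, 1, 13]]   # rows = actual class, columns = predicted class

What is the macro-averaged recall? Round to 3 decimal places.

0.617

Per-class recall (TP/(TP+FN)):
  NOUN: TP=31, FN=2+5+4+3=14 → 31/45 = 0.6889
  VERB: TP=20, FN=1+4+0+1=6 → 20/26 = 0.7692
  ADJ: TP=18, FN=5+6+4+4=19 → 18/37 = 0.4865
  ADV: TP=20, FN=5+7+8+8=28 → 20/48 = 0.4167
  DET: TP=13, FN=1+0+3+1=5 → 13/18 = 0.7222
Macro-recall = mean = (0.6889 + 0.7692 + 0.4865 + 0.4167 + 0.7222) / 5 = 0.617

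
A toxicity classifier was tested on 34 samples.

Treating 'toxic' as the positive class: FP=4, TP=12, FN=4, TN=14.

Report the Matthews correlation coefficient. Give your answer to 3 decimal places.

MCC = (TP·TN − FP·FN) / √((TP+FP)(TP+FN)(TN+FP)(TN+FN))
Numerator = 12·14 − 4·4 = 152
Denominator = √(16·16·18·18) = √82944 = 288.0000
MCC = 152 / 288.0000 = 0.528

0.528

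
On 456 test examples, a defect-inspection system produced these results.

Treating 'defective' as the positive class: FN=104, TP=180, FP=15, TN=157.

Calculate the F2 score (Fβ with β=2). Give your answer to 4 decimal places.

Fβ = (1+β²)·TP / ((1+β²)·TP + β²·FN + FP), with β²=4
= 5·180 / (5·180 + 4·104 + 15) = 0.6762

0.6762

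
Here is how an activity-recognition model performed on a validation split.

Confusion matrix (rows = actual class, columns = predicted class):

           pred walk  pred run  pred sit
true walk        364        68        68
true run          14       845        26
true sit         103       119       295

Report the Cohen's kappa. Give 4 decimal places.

0.6654

Observed agreement pₒ = trace/N = 1504/1902 = 0.79075
Expected agreement pₑ = Σ (rowᵢ·colᵢ)/N² = (500·481 + 885·1032 + 517·389)/1902² = 0.37454
κ = (pₒ − pₑ)/(1 − pₑ) = (0.79075 − 0.37454)/(1 − 0.37454) = 0.6654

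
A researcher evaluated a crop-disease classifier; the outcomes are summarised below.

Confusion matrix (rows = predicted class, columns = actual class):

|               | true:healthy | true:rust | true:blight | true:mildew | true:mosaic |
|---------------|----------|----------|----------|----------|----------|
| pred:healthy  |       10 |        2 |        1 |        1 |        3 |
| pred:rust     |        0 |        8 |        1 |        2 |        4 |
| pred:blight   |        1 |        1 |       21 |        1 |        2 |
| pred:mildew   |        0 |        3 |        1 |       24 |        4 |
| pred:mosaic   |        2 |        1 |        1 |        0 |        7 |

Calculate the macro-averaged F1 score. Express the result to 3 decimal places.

0.655

Per-class F1 score (2·TP/(2·TP+FP+FN)):
  healthy: TP=10, FP=2+1+1+3=7, FN=0+1+0+2=3 → 20/30 = 0.6667
  rust: TP=8, FP=0+1+2+4=7, FN=2+1+3+1=7 → 16/30 = 0.5333
  blight: TP=21, FP=1+1+1+2=5, FN=1+1+1+1=4 → 42/51 = 0.8235
  mildew: TP=24, FP=0+3+1+4=8, FN=1+2+1+0=4 → 48/60 = 0.8000
  mosaic: TP=7, FP=2+1+1+0=4, FN=3+4+2+4=13 → 14/31 = 0.4516
Macro-F1 score = mean = (0.6667 + 0.5333 + 0.8235 + 0.8000 + 0.4516) / 5 = 0.655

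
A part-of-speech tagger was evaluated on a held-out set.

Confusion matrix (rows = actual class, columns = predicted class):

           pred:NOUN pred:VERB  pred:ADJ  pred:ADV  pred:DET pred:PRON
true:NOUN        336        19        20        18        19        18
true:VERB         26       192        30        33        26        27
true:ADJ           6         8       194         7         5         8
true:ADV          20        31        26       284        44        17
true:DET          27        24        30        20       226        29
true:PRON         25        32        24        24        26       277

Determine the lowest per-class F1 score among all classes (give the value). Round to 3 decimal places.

Per-class F1 score (2·TP/(2·TP+FP+FN)):
  NOUN: TP=336, FP=26+6+20+27+25=104, FN=19+20+18+19+18=94 → 672/870 = 0.7724
  VERB: TP=192, FP=19+8+31+24+32=114, FN=26+30+33+26+27=142 → 384/640 = 0.6000
  ADJ: TP=194, FP=20+30+26+30+24=130, FN=6+8+7+5+8=34 → 388/552 = 0.7029
  ADV: TP=284, FP=18+33+7+20+24=102, FN=20+31+26+44+17=138 → 568/808 = 0.7030
  DET: TP=226, FP=19+26+5+44+26=120, FN=27+24+30+20+29=130 → 452/702 = 0.6439
  PRON: TP=277, FP=18+27+8+17+29=99, FN=25+32+24+24+26=131 → 554/784 = 0.7066
Lowest is class 'VERB' with F1 score = 0.600.

0.600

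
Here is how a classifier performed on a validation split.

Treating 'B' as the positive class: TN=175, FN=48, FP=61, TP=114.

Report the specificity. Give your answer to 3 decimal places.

0.742

Specificity = TN/(TN+FP) = 175/(175+61) = 0.742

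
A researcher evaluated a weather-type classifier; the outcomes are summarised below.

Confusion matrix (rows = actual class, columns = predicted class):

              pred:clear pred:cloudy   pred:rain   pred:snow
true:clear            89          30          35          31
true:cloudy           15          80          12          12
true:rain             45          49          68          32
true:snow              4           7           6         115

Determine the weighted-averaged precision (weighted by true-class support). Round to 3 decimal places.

Per-class precision (TP/(TP+FP)):
  clear: TP=89, FP=15+45+4=64 → 89/153 = 0.5817
  cloudy: TP=80, FP=30+49+7=86 → 80/166 = 0.4819
  rain: TP=68, FP=35+12+6=53 → 68/121 = 0.5620
  snow: TP=115, FP=31+12+32=75 → 115/190 = 0.6053
Weighted-precision = Σ (supportᵢ/N)·precisionᵢ with N=630: (185/630)·0.5817 + (119/630)·0.4819 + (194/630)·0.5620 + (132/630)·0.6053 = 0.562

0.562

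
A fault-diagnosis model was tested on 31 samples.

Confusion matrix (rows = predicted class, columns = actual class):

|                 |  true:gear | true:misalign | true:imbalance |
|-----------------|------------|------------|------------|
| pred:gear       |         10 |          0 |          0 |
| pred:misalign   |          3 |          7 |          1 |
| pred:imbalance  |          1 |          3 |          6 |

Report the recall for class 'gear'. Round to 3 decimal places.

recall = TP/(TP+FN).
gear: TP=10, FN=3+1=4 → 10/14 = 0.7143

0.714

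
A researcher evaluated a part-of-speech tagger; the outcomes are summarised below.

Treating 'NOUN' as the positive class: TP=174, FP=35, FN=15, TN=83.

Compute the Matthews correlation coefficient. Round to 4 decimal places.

MCC = (TP·TN − FP·FN) / √((TP+FP)(TP+FN)(TN+FP)(TN+FN))
Numerator = 174·83 − 35·15 = 13917
Denominator = √(209·189·118·98) = √456789564 = 21372.6359
MCC = 13917 / 21372.6359 = 0.6512

0.6512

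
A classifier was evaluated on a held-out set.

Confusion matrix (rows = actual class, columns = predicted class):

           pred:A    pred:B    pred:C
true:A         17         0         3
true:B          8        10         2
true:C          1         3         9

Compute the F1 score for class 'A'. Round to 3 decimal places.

Take TP from the diagonal, FP from the rest of the 'A' prediction marginal, FN from the rest of the 'A' actual marginal.
F1 score = 2·TP/(2·TP+FP+FN).
A: TP=17, FP=8+1=9, FN=0+3=3 → 34/46 = 0.7391

0.739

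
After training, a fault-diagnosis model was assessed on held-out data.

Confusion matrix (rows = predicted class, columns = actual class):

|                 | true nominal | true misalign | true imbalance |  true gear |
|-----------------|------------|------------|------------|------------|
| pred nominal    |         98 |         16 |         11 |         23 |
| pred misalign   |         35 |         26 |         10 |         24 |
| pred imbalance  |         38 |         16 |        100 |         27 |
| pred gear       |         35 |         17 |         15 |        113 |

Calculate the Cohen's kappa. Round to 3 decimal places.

0.400

Observed agreement pₒ = trace/N = 337/604 = 0.5579
Expected agreement pₑ = Σ (rowᵢ·colᵢ)/N² = (206·148 + 75·95 + 136·181 + 187·180)/604² = 0.2628
κ = (pₒ − pₑ)/(1 − pₑ) = (0.5579 − 0.2628)/(1 − 0.2628) = 0.400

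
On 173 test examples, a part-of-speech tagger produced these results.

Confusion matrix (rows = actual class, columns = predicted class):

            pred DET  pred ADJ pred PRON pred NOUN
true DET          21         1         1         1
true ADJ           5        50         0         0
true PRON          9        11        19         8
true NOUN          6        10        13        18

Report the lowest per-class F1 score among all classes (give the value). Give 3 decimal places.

Per-class F1 score (2·TP/(2·TP+FP+FN)):
  DET: TP=21, FP=5+9+6=20, FN=1+1+1=3 → 42/65 = 0.6462
  ADJ: TP=50, FP=1+11+10=22, FN=5+0+0=5 → 100/127 = 0.7874
  PRON: TP=19, FP=1+0+13=14, FN=9+11+8=28 → 38/80 = 0.4750
  NOUN: TP=18, FP=1+0+8=9, FN=6+10+13=29 → 36/74 = 0.4865
Lowest is class 'PRON' with F1 score = 0.475.

0.475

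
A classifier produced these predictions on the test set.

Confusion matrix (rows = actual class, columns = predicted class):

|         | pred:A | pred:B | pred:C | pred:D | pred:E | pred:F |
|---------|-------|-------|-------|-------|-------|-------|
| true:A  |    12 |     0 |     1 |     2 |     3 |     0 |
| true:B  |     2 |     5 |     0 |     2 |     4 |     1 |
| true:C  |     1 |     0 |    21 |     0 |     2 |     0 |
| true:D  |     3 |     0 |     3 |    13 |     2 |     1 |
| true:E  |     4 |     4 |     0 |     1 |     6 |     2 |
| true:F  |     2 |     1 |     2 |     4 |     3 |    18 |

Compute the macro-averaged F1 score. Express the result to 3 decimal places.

0.570

Per-class F1 score (2·TP/(2·TP+FP+FN)):
  A: TP=12, FP=2+1+3+4+2=12, FN=0+1+2+3+0=6 → 24/42 = 0.5714
  B: TP=5, FP=0+0+0+4+1=5, FN=2+0+2+4+1=9 → 10/24 = 0.4167
  C: TP=21, FP=1+0+3+0+2=6, FN=1+0+0+2+0=3 → 42/51 = 0.8235
  D: TP=13, FP=2+2+0+1+4=9, FN=3+0+3+2+1=9 → 26/44 = 0.5909
  E: TP=6, FP=3+4+2+2+3=14, FN=4+4+0+1+2=11 → 12/37 = 0.3243
  F: TP=18, FP=0+1+0+1+2=4, FN=2+1+2+4+3=12 → 36/52 = 0.6923
Macro-F1 score = mean = (0.5714 + 0.4167 + 0.8235 + 0.5909 + 0.3243 + 0.6923) / 6 = 0.570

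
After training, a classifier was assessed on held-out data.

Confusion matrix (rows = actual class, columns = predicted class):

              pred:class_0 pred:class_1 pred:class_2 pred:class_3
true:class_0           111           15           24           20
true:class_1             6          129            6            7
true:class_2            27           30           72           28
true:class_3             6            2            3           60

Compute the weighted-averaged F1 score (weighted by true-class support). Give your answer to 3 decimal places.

0.674

Per-class F1 score (2·TP/(2·TP+FP+FN)):
  class_0: TP=111, FP=6+27+6=39, FN=15+24+20=59 → 222/320 = 0.6938
  class_1: TP=129, FP=15+30+2=47, FN=6+6+7=19 → 258/324 = 0.7963
  class_2: TP=72, FP=24+6+3=33, FN=27+30+28=85 → 144/262 = 0.5496
  class_3: TP=60, FP=20+7+28=55, FN=6+2+3=11 → 120/186 = 0.6452
Weighted-F1 score = Σ (supportᵢ/N)·F1 scoreᵢ with N=546: (170/546)·0.6938 + (148/546)·0.7963 + (157/546)·0.5496 + (71/546)·0.6452 = 0.674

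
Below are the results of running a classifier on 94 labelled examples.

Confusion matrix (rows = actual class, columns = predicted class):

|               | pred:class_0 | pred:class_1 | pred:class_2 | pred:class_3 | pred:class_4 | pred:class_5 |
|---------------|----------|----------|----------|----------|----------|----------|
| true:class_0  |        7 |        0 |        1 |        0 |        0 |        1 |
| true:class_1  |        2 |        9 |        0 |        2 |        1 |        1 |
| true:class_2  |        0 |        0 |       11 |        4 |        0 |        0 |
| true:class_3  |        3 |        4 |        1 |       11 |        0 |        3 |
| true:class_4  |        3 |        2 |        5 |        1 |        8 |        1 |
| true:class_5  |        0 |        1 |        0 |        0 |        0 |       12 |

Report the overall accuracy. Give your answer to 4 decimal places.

0.6170

Accuracy = trace / total = (7+9+11+11+8+12=58) / 94 = 58/94 = 0.6170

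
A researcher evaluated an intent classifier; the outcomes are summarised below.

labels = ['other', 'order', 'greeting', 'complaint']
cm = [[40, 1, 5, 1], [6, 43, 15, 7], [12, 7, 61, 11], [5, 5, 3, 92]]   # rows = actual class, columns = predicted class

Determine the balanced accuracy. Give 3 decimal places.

0.751

Balanced accuracy = mean of per-class recall.
  other: recall = 40/47 = 0.8511
  order: recall = 43/71 = 0.6056
  greeting: recall = 61/91 = 0.6703
  complaint: recall = 92/105 = 0.8762
Mean = (0.8511 + 0.6056 + 0.6703 + 0.8762) / 4 = 0.751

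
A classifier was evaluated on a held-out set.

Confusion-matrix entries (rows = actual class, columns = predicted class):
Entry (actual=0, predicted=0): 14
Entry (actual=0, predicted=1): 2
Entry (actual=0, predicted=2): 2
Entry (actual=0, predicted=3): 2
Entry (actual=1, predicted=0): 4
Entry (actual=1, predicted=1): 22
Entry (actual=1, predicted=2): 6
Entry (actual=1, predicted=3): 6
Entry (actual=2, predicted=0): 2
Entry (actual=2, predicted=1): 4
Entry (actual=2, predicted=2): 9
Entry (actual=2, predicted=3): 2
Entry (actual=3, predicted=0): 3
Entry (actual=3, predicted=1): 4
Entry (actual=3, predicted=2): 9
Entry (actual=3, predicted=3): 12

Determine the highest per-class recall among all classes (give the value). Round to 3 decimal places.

Per-class recall (TP/(TP+FN)):
  0: TP=14, FN=2+2+2=6 → 14/20 = 0.7000
  1: TP=22, FN=4+6+6=16 → 22/38 = 0.5789
  2: TP=9, FN=2+4+2=8 → 9/17 = 0.5294
  3: TP=12, FN=3+4+9=16 → 12/28 = 0.4286
Highest is class '0' with recall = 0.700.

0.700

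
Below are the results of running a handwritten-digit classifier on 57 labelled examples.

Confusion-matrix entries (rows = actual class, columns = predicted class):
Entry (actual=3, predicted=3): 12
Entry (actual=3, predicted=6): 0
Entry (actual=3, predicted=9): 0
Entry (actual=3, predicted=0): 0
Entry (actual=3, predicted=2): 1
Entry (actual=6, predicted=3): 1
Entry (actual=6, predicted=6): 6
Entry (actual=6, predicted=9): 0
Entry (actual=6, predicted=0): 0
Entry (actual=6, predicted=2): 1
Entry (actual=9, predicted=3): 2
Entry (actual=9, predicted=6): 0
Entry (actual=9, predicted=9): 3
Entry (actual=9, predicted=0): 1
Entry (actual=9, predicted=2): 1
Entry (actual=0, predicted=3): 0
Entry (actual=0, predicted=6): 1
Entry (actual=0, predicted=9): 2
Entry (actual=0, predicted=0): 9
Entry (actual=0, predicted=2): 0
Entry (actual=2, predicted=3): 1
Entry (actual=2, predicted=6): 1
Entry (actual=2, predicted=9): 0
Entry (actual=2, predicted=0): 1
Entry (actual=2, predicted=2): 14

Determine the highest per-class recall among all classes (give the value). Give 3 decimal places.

0.923

Per-class recall (TP/(TP+FN)):
  3: TP=12, FN=0+0+0+1=1 → 12/13 = 0.9231
  6: TP=6, FN=1+0+0+1=2 → 6/8 = 0.7500
  9: TP=3, FN=2+0+1+1=4 → 3/7 = 0.4286
  0: TP=9, FN=0+1+2+0=3 → 9/12 = 0.7500
  2: TP=14, FN=1+1+0+1=3 → 14/17 = 0.8235
Highest is class '3' with recall = 0.923.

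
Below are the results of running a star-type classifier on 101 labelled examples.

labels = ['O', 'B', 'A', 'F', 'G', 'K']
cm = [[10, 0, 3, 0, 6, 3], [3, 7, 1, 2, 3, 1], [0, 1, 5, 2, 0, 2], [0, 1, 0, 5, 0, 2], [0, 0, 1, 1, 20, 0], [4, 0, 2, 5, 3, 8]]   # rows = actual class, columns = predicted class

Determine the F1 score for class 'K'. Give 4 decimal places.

One-vs-rest for 'K': TP = diagonal; FP = other classes predicted 'K'; FN = 'K' predicted as other.
F1 score = 2·TP/(2·TP+FP+FN).
K: TP=8, FP=3+1+2+2+0=8, FN=4+0+2+5+3=14 → 16/38 = 0.42105

0.4211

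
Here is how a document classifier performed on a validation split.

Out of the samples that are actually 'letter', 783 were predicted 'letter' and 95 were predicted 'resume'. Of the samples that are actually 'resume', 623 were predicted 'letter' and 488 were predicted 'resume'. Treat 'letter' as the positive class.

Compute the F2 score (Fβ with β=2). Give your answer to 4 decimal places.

Fβ = (1+β²)·TP / ((1+β²)·TP + β²·FN + FP), with β²=4
= 5·783 / (5·783 + 4·95 + 623) = 0.7961

0.7961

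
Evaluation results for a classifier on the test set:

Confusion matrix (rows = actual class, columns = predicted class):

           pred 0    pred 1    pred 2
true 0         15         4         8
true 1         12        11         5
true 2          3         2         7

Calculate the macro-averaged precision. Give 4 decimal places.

0.4990

Per-class precision (TP/(TP+FP)):
  0: TP=15, FP=12+3=15 → 15/30 = 0.50000
  1: TP=11, FP=4+2=6 → 11/17 = 0.64706
  2: TP=7, FP=8+5=13 → 7/20 = 0.35000
Macro-precision = mean = (0.50000 + 0.64706 + 0.35000) / 3 = 0.4990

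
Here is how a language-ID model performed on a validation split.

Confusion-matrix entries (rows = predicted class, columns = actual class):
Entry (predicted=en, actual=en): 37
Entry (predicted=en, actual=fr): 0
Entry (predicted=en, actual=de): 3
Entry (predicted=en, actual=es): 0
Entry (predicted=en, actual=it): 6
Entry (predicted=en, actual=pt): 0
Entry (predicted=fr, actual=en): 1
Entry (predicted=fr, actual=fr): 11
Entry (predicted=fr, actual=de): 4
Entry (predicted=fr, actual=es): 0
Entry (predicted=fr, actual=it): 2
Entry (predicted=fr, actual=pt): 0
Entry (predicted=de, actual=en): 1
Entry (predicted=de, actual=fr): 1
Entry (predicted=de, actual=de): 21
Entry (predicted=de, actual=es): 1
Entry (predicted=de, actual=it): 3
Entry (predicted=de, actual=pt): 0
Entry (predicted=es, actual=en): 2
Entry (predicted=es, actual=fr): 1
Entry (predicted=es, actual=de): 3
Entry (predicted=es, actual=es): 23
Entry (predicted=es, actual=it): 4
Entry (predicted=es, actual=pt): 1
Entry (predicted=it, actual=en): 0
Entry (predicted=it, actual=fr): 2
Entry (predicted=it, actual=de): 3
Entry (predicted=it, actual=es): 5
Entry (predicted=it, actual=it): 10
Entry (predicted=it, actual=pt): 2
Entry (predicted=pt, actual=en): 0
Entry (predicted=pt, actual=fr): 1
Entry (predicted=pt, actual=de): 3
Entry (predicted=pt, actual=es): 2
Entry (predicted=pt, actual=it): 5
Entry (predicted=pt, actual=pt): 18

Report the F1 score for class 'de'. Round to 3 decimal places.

0.656

Treat 'de' as positive and all other classes as negative.
F1 score = 2·TP/(2·TP+FP+FN).
de: TP=21, FP=1+1+1+3+0=6, FN=3+4+3+3+3=16 → 42/64 = 0.6563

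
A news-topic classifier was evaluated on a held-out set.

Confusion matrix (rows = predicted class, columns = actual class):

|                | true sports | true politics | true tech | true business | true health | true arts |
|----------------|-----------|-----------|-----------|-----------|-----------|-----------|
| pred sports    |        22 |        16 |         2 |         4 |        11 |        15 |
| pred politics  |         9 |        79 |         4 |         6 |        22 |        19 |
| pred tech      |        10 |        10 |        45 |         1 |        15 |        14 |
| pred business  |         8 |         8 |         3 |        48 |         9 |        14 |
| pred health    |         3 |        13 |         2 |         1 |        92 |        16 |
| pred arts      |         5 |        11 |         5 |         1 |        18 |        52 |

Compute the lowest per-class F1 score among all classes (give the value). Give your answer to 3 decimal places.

0.346

Per-class F1 score (2·TP/(2·TP+FP+FN)):
  sports: TP=22, FP=16+2+4+11+15=48, FN=9+10+8+3+5=35 → 44/127 = 0.3465
  politics: TP=79, FP=9+4+6+22+19=60, FN=16+10+8+13+11=58 → 158/276 = 0.5725
  tech: TP=45, FP=10+10+1+15+14=50, FN=2+4+3+2+5=16 → 90/156 = 0.5769
  business: TP=48, FP=8+8+3+9+14=42, FN=4+6+1+1+1=13 → 96/151 = 0.6358
  health: TP=92, FP=3+13+2+1+16=35, FN=11+22+15+9+18=75 → 184/294 = 0.6259
  arts: TP=52, FP=5+11+5+1+18=40, FN=15+19+14+14+16=78 → 104/222 = 0.4685
Lowest is class 'sports' with F1 score = 0.346.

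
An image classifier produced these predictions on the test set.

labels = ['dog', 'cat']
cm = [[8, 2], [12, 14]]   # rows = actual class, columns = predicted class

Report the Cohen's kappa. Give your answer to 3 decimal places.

Observed agreement pₒ = trace/N = 22/36 = 0.6111
Expected agreement pₑ = Σ (rowᵢ·colᵢ)/N² = (10·20 + 26·16)/36² = 0.4753
κ = (pₒ − pₑ)/(1 − pₑ) = (0.6111 − 0.4753)/(1 − 0.4753) = 0.259

0.259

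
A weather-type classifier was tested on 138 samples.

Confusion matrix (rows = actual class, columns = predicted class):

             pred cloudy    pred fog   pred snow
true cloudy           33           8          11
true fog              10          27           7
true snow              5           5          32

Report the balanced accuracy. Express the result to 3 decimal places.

0.670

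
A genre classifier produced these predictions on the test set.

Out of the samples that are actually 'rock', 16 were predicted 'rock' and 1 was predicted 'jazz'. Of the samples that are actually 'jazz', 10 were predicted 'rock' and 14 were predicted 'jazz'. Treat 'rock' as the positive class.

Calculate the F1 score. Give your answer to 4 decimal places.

0.7442

Precision = TP/(TP+FP) = 16/26 = 0.6154
Recall = TP/(TP+FN) = 16/17 = 0.9412
F1 = 2·TP/(2·TP+FP+FN) = 32/43 = 0.7442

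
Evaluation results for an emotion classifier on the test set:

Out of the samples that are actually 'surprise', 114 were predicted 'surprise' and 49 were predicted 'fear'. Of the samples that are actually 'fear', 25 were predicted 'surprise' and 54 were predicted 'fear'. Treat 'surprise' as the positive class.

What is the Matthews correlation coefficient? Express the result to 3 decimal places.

0.363

MCC = (TP·TN − FP·FN) / √((TP+FP)(TP+FN)(TN+FP)(TN+FN))
Numerator = 114·54 − 25·49 = 4931
Denominator = √(139·163·79·103) = √184360009 = 13577.9236
MCC = 4931 / 13577.9236 = 0.363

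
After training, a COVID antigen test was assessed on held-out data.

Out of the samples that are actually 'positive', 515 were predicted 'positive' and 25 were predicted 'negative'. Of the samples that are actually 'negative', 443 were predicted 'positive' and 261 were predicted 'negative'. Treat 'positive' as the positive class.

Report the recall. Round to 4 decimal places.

0.9537

Recall = TP/(TP+FN) = 515/(515+25) = 515/540 = 0.9537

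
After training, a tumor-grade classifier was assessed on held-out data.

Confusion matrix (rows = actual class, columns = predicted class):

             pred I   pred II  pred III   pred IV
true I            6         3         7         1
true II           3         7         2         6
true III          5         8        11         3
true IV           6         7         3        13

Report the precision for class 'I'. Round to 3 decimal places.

One-vs-rest for 'I': TP = diagonal; FP = other classes predicted 'I'; FN = 'I' predicted as other.
precision = TP/(TP+FP).
I: TP=6, FP=3+5+6=14 → 6/20 = 0.3000

0.300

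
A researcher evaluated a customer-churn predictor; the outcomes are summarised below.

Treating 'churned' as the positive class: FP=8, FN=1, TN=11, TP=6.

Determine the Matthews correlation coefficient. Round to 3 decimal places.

0.388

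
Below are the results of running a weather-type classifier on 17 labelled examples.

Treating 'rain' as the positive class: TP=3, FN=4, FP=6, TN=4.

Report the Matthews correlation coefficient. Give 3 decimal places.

-0.169

MCC = (TP·TN − FP·FN) / √((TP+FP)(TP+FN)(TN+FP)(TN+FN))
Numerator = 3·4 − 6·4 = -12
Denominator = √(9·7·10·8) = √5040 = 70.9930
MCC = -12 / 70.9930 = -0.169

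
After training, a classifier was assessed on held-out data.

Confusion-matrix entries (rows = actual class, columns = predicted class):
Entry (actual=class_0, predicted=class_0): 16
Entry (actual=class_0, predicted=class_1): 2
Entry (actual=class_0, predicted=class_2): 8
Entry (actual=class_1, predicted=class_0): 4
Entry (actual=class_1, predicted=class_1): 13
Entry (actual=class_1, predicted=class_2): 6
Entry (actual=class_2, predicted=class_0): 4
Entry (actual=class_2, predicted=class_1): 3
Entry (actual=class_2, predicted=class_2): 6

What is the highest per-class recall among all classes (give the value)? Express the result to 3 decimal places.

Per-class recall (TP/(TP+FN)):
  class_0: TP=16, FN=2+8=10 → 16/26 = 0.6154
  class_1: TP=13, FN=4+6=10 → 13/23 = 0.5652
  class_2: TP=6, FN=4+3=7 → 6/13 = 0.4615
Highest is class 'class_0' with recall = 0.615.

0.615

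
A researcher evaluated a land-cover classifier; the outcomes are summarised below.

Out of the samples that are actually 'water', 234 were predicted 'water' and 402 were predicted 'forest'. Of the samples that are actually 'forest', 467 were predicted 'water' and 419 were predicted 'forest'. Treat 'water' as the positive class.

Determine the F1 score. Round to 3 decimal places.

Precision = TP/(TP+FP) = 234/701 = 0.3338
Recall = TP/(TP+FN) = 234/636 = 0.3679
F1 = 2·TP/(2·TP+FP+FN) = 468/1337 = 0.350

0.350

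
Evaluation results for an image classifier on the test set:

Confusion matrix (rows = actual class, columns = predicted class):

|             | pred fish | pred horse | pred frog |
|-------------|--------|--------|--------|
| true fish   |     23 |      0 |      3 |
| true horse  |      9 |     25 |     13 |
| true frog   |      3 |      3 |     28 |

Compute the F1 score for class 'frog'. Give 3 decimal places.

0.718

F1 score = 2·TP/(2·TP+FP+FN).
frog: TP=28, FP=3+13=16, FN=3+3=6 → 56/78 = 0.7179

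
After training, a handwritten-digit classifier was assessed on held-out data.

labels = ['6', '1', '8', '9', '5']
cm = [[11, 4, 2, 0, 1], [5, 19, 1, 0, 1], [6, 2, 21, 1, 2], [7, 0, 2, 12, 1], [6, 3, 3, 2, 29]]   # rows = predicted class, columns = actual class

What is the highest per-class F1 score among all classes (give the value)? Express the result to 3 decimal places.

Per-class F1 score (2·TP/(2·TP+FP+FN)):
  6: TP=11, FP=4+2+0+1=7, FN=5+6+7+6=24 → 22/53 = 0.4151
  1: TP=19, FP=5+1+0+1=7, FN=4+2+0+3=9 → 38/54 = 0.7037
  8: TP=21, FP=6+2+1+2=11, FN=2+1+2+3=8 → 42/61 = 0.6885
  9: TP=12, FP=7+0+2+1=10, FN=0+0+1+2=3 → 24/37 = 0.6486
  5: TP=29, FP=6+3+3+2=14, FN=1+1+2+1=5 → 58/77 = 0.7532
Highest is class '5' with F1 score = 0.753.

0.753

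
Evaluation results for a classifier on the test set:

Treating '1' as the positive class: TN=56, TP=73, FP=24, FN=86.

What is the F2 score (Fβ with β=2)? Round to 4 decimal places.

Fβ = (1+β²)·TP / ((1+β²)·TP + β²·FN + FP), with β²=4
= 5·73 / (5·73 + 4·86 + 24) = 0.4980

0.4980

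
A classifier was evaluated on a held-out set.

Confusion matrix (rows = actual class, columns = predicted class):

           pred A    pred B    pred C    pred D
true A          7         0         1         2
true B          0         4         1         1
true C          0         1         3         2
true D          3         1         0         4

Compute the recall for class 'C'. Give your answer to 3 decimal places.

0.500

recall = TP/(TP+FN).
C: TP=3, FN=0+1+2=3 → 3/6 = 0.5000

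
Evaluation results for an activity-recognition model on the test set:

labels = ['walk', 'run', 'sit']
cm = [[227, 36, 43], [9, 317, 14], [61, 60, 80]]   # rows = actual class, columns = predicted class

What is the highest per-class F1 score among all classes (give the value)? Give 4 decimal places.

0.8420

Per-class F1 score (2·TP/(2·TP+FP+FN)):
  walk: TP=227, FP=9+61=70, FN=36+43=79 → 454/603 = 0.75290
  run: TP=317, FP=36+60=96, FN=9+14=23 → 634/753 = 0.84197
  sit: TP=80, FP=43+14=57, FN=61+60=121 → 160/338 = 0.47337
Highest is class 'run' with F1 score = 0.8420.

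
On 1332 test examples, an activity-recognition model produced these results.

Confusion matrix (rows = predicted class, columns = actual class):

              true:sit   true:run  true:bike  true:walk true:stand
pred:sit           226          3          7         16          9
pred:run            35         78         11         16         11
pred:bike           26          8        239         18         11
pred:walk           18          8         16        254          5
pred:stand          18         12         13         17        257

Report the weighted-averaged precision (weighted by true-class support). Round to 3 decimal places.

0.804

Per-class precision (TP/(TP+FP)):
  sit: TP=226, FP=3+7+16+9=35 → 226/261 = 0.8659
  run: TP=78, FP=35+11+16+11=73 → 78/151 = 0.5166
  bike: TP=239, FP=26+8+18+11=63 → 239/302 = 0.7914
  walk: TP=254, FP=18+8+16+5=47 → 254/301 = 0.8439
  stand: TP=257, FP=18+12+13+17=60 → 257/317 = 0.8107
Weighted-precision = Σ (supportᵢ/N)·precisionᵢ with N=1332: (323/1332)·0.8659 + (109/1332)·0.5166 + (286/1332)·0.7914 + (321/1332)·0.8439 + (293/1332)·0.8107 = 0.804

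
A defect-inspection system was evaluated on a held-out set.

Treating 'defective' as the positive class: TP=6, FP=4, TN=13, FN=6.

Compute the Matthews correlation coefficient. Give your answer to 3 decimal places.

MCC = (TP·TN − FP·FN) / √((TP+FP)(TP+FN)(TN+FP)(TN+FN))
Numerator = 6·13 − 4·6 = 54
Denominator = √(10·12·17·19) = √38760 = 196.8756
MCC = 54 / 196.8756 = 0.274

0.274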